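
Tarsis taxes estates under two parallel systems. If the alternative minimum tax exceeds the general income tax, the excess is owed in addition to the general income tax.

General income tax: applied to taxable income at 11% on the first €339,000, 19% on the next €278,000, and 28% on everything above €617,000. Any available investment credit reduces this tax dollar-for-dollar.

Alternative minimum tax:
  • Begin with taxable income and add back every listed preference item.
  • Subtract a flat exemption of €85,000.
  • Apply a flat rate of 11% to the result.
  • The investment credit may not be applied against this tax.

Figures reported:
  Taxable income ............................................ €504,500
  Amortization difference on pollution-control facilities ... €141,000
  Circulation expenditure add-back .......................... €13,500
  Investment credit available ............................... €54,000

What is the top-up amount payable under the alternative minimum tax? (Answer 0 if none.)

General income tax:
  €339,000 × 11% = €37,290
  €165,500 × 19% = €31,445
  → €68,735
  Less investment credit €54,000 → €14,735

Alternative minimum tax:
  Adjusted income: €504,500 + €141,000 + €13,500 = €659,000
  Less exemption €85,000 → base €574,000
  €574,000 × 11% = €63,140

Excess of alternative minimum tax over general income tax: €63,140 − €14,735 = €48,405.

€48,405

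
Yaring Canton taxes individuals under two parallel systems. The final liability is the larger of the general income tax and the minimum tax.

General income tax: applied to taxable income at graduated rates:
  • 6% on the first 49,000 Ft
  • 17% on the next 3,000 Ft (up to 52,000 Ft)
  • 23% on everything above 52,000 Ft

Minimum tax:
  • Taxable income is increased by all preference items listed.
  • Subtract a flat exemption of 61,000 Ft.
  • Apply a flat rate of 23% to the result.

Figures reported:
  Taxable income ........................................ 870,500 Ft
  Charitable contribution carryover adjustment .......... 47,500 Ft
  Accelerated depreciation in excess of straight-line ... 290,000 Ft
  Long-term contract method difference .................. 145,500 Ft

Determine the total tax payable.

297,275 Ft

Minimum tax:
  Adjusted income: 870,500 Ft + 47,500 Ft + 290,000 Ft + 145,500 Ft = 1,353,500 Ft
  Less exemption 61,000 Ft → base 1,292,500 Ft
  1,292,500 Ft × 23% = 297,275 Ft

General income tax:
  49,000 Ft × 6% = 2,940 Ft
  3,000 Ft × 17% = 510 Ft
  818,500 Ft × 23% = 188,255 Ft
  → 191,705 Ft

297,275 Ft > 191,705 Ft, so the minimum tax is the binding amount.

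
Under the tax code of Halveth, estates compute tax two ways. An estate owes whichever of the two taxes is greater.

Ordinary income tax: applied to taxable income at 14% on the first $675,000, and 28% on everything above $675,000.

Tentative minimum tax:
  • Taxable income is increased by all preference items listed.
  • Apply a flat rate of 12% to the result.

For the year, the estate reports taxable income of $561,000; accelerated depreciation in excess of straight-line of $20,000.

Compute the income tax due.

Ordinary income tax:
  $561,000 × 14% = $78,540

Tentative minimum tax:
  Adjusted income: $561,000 + $20,000 = $581,000
  $581,000 × 12% = $69,720

$78,540 > $69,720, so the ordinary income tax governs.

$78,540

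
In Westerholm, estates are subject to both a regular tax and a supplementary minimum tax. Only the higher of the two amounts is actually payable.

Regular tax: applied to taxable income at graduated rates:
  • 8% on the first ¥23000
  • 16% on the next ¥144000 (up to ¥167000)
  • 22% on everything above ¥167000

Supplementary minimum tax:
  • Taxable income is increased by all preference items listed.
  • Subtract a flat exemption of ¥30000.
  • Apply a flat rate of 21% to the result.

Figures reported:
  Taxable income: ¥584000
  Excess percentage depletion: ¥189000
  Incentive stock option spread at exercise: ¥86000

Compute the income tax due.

¥174090

Supplementary minimum tax:
  Adjusted income: ¥584000 + ¥189000 + ¥86000 = ¥859000
  Less exemption ¥30000 → base ¥829000
  ¥829000 × 21% = ¥174090

Regular tax:
  ¥23000 × 8% = ¥1840
  ¥144000 × 16% = ¥23040
  ¥417000 × 22% = ¥91740
  → ¥116620

¥174090 > ¥116620, so the supplementary minimum tax is the binding amount.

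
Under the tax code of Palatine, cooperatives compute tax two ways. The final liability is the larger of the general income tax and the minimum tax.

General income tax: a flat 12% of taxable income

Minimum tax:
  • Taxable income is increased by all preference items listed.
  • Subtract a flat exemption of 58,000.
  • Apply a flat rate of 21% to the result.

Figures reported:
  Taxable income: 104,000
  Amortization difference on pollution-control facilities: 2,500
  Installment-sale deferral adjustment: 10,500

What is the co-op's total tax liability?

Minimum tax:
  Adjusted income: 104,000 + 2,500 + 10,500 = 117,000
  Less exemption 58,000 → base 59,000
  59,000 × 21% = 12,390

General income tax:
  104,000 × 12% = 12,480

12,480 > 12,390, so the general income tax governs.

12,480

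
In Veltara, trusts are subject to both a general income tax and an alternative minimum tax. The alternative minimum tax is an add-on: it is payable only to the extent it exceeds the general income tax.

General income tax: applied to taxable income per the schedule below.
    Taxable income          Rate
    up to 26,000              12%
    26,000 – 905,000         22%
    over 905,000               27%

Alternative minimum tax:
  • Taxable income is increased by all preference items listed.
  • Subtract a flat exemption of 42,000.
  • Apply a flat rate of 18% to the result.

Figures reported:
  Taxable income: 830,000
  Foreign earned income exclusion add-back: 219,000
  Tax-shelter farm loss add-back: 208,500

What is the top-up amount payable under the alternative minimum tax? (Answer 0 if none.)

Alternative minimum tax:
  Adjusted income: 830,000 + 219,000 + 208,500 = 1,257,500
  Less exemption 42,000 → base 1,215,500
  1,215,500 × 18% = 218,790

General income tax:
  26,000 × 12% = 3,120
  804,000 × 22% = 176,880
  → 180,000

Excess of alternative minimum tax over general income tax: 218,790 − 180,000 = 38,790.

38,790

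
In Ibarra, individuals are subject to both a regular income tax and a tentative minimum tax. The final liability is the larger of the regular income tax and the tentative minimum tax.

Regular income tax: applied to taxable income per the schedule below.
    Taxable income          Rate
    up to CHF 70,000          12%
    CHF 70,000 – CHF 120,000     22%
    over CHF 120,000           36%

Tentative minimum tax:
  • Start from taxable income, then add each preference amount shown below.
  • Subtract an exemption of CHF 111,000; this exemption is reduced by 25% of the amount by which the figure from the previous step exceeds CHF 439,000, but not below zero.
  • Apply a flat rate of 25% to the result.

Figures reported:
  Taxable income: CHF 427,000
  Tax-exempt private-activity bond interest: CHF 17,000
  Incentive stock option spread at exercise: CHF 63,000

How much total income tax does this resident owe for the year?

Tentative minimum tax:
  Adjusted income: CHF 427,000 + CHF 17,000 + CHF 63,000 = CHF 507,000
  Exemption: CHF 111,000 − 25% × (CHF 507,000 − CHF 439,000) = CHF 111,000 − CHF 17,000 = CHF 94,000
  Base: CHF 507,000 − CHF 94,000 = CHF 413,000
  CHF 413,000 × 25% = CHF 103,250

Regular income tax:
  CHF 70,000 × 12% = CHF 8,400
  CHF 50,000 × 22% = CHF 11,000
  CHF 307,000 × 36% = CHF 110,520
  → CHF 129,920

CHF 129,920 > CHF 103,250, so the regular income tax governs.

CHF 129,920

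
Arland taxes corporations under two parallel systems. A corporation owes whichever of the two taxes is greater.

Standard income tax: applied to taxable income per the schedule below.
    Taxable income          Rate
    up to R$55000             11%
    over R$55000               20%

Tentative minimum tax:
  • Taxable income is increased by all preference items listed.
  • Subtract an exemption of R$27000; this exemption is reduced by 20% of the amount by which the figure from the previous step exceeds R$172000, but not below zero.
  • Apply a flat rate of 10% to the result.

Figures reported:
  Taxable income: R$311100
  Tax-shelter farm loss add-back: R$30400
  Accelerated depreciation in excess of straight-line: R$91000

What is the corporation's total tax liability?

Tentative minimum tax:
  Adjusted income: R$311100 + R$30400 + R$91000 = R$432500
  Exemption: 20% × (R$432500 − R$172000) = R$52100 ≥ R$27000, so the exemption is fully phased out
  Base: R$432500 − R$0 = R$432500
  R$432500 × 10% = R$43250

Standard income tax:
  R$55000 × 11% = R$6050
  R$256100 × 20% = R$51220
  → R$57270

R$57270 > R$43250, so the standard income tax governs.

R$57270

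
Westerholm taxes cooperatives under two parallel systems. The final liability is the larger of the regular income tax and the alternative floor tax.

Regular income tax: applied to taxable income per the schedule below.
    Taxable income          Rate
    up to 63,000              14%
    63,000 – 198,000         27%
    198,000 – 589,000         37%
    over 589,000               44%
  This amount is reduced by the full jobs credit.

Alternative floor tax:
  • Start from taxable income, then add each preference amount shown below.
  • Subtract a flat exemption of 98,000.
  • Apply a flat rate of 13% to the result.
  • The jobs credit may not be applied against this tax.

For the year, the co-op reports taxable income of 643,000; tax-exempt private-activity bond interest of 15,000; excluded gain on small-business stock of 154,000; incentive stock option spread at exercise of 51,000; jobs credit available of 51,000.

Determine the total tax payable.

Regular income tax:
  63,000 × 14% = 8,820
  135,000 × 27% = 36,450
  391,000 × 37% = 144,670
  54,000 × 44% = 23,760
  → 213,700
  Less jobs credit 51,000 → 162,700

Alternative floor tax:
  Adjusted income: 643,000 + 15,000 + 154,000 + 51,000 = 863,000
  Less exemption 98,000 → base 765,000
  765,000 × 13% = 99,450

162,700 > 99,450, so the regular income tax governs.

162,700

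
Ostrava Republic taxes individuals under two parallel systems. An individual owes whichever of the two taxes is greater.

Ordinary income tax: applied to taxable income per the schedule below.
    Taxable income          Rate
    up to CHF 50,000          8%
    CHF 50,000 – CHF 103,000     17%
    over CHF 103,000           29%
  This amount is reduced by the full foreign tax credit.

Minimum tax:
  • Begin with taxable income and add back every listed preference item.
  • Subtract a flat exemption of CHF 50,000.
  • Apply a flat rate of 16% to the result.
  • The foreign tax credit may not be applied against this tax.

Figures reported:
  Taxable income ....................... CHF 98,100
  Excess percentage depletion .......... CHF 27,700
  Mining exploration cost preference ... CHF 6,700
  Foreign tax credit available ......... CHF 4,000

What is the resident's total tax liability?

CHF 13,200

Minimum tax:
  Adjusted income: CHF 98,100 + CHF 27,700 + CHF 6,700 = CHF 132,500
  Less exemption CHF 50,000 → base CHF 82,500
  CHF 82,500 × 16% = CHF 13,200

Ordinary income tax:
  CHF 50,000 × 8% = CHF 4,000
  CHF 48,100 × 17% = CHF 8,177
  → CHF 12,177
  Less foreign tax credit CHF 4,000 → CHF 8,177

CHF 13,200 > CHF 8,177, so the minimum tax is the binding amount.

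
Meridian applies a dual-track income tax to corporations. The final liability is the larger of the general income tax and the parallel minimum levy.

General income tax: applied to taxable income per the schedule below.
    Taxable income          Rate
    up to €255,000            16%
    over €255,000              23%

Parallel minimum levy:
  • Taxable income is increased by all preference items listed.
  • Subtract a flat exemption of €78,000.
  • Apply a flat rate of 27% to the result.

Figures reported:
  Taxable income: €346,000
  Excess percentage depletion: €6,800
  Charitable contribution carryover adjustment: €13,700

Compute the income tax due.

€77,895

Parallel minimum levy:
  Adjusted income: €346,000 + €6,800 + €13,700 = €366,500
  Less exemption €78,000 → base €288,500
  €288,500 × 27% = €77,895

General income tax:
  €255,000 × 16% = €40,800
  €91,000 × 23% = €20,930
  → €61,730

€77,895 > €61,730, so the parallel minimum levy is the binding amount.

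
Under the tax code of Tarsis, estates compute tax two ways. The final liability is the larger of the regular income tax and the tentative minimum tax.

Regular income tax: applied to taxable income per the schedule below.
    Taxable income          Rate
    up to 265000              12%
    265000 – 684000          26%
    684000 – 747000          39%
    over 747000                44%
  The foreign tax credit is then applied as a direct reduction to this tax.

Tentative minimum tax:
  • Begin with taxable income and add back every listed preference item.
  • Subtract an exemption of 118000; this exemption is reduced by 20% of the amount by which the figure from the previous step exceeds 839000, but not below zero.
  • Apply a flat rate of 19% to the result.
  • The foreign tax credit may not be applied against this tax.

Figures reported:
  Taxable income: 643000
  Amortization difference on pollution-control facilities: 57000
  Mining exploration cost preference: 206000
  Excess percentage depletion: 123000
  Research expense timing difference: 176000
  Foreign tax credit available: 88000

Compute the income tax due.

220438

Regular income tax:
  265000 × 12% = 31800
  378000 × 26% = 98280
  → 130080
  Less foreign tax credit 88000 → 42080

Tentative minimum tax:
  Adjusted income: 643000 + 57000 + 206000 + 123000 + 176000 = 1205000
  Exemption: 118000 − 20% × (1205000 − 839000) = 118000 − 73200 = 44800
  Base: 1205000 − 44800 = 1160200
  1160200 × 19% = 220438

220438 > 42080, so the tentative minimum tax is the binding amount.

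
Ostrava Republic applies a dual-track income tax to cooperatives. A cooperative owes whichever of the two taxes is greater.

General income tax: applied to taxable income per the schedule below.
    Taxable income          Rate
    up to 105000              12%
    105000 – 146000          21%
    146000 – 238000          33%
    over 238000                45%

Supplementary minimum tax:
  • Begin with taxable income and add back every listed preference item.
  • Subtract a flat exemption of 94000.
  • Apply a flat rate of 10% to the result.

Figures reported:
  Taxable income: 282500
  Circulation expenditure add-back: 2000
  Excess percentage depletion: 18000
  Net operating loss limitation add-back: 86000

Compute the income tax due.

71595

Supplementary minimum tax:
  Adjusted income: 282500 + 2000 + 18000 + 86000 = 388500
  Less exemption 94000 → base 294500
  294500 × 10% = 29450

General income tax:
  105000 × 12% = 12600
  41000 × 21% = 8610
  92000 × 33% = 30360
  44500 × 45% = 20025
  → 71595

71595 > 29450, so the general income tax governs.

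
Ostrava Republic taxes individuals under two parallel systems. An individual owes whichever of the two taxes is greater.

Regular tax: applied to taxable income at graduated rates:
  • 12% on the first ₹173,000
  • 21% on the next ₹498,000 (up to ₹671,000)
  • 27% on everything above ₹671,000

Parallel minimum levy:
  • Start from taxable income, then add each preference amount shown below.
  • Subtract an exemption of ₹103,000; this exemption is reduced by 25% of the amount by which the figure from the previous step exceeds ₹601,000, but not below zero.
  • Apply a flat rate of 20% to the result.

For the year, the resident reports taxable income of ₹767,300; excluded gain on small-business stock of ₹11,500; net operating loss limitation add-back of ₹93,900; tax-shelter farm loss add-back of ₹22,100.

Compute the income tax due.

Parallel minimum levy:
  Adjusted income: ₹767,300 + ₹11,500 + ₹93,900 + ₹22,100 = ₹894,800
  Exemption: ₹103,000 − 25% × (₹894,800 − ₹601,000) = ₹103,000 − ₹73,450 = ₹29,550
  Base: ₹894,800 − ₹29,550 = ₹865,250
  ₹865,250 × 20% = ₹173,050

Regular tax:
  ₹173,000 × 12% = ₹20,760
  ₹498,000 × 21% = ₹104,580
  ₹96,300 × 27% = ₹26,001
  → ₹151,341

₹173,050 > ₹151,341, so the parallel minimum levy is the binding amount.

₹173,050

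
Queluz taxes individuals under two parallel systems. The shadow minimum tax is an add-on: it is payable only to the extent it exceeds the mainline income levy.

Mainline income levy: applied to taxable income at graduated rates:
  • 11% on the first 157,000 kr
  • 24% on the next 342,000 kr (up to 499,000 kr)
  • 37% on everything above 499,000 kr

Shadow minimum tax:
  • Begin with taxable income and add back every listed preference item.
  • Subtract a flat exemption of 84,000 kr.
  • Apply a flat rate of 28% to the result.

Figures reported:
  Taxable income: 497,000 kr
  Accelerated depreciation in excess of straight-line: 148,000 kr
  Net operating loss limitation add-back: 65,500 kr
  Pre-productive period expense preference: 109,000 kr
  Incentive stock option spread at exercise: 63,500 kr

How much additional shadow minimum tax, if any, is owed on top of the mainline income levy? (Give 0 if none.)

124,850 kr

Mainline income levy:
  157,000 kr × 11% = 17,270 kr
  340,000 kr × 24% = 81,600 kr
  → 98,870 kr

Shadow minimum tax:
  Adjusted income: 497,000 kr + 148,000 kr + 65,500 kr + 109,000 kr + 63,500 kr = 883,000 kr
  Less exemption 84,000 kr → base 799,000 kr
  799,000 kr × 28% = 223,720 kr

Excess of shadow minimum tax over mainline income levy: 223,720 kr − 98,870 kr = 124,850 kr.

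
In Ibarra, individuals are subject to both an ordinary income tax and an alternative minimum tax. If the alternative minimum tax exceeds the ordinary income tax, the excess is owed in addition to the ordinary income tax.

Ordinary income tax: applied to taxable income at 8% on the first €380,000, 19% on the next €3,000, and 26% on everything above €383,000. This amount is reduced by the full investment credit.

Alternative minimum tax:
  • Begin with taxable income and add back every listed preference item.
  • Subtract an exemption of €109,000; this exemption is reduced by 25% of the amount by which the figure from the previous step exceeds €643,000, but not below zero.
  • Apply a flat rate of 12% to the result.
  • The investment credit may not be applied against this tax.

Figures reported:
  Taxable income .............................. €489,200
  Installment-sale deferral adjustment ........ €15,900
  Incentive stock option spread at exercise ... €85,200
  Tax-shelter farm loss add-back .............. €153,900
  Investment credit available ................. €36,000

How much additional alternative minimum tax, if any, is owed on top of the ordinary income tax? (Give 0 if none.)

Ordinary income tax:
  €380,000 × 8% = €30,400
  €3,000 × 19% = €570
  €106,200 × 26% = €27,612
  → €58,582
  Less investment credit €36,000 → €22,582

Alternative minimum tax:
  Adjusted income: €489,200 + €15,900 + €85,200 + €153,900 = €744,200
  Exemption: €109,000 − 25% × (€744,200 − €643,000) = €109,000 − €25,300 = €83,700
  Base: €744,200 − €83,700 = €660,500
  €660,500 × 12% = €79,260

Excess of alternative minimum tax over ordinary income tax: €79,260 − €22,582 = €56,678.

€56,678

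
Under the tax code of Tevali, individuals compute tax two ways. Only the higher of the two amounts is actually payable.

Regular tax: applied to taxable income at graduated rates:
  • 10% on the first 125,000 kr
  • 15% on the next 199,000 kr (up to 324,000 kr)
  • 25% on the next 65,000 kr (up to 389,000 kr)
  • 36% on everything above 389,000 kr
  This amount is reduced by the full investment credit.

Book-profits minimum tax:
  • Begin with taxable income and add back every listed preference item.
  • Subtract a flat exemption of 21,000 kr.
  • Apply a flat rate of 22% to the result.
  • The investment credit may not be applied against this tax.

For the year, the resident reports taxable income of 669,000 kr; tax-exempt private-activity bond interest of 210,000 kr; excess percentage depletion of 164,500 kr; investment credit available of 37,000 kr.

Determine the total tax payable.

224,950 kr

Book-profits minimum tax:
  Adjusted income: 669,000 kr + 210,000 kr + 164,500 kr = 1,043,500 kr
  Less exemption 21,000 kr → base 1,022,500 kr
  1,022,500 kr × 22% = 224,950 kr

Regular tax:
  125,000 kr × 10% = 12,500 kr
  199,000 kr × 15% = 29,850 kr
  65,000 kr × 25% = 16,250 kr
  280,000 kr × 36% = 100,800 kr
  → 159,400 kr
  Less investment credit 37,000 kr → 122,400 kr

224,950 kr > 122,400 kr, so the book-profits minimum tax is the binding amount.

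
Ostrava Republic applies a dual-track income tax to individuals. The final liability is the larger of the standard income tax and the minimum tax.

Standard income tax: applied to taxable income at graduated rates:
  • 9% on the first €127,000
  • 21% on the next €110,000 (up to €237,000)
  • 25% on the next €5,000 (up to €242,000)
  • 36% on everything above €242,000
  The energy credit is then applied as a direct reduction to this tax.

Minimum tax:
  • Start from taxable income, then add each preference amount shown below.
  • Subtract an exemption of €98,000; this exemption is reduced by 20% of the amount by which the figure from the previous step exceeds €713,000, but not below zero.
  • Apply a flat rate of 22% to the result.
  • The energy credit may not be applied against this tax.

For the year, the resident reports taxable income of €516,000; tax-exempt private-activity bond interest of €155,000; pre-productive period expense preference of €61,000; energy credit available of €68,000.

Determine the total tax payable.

Standard income tax:
  €127,000 × 9% = €11,430
  €110,000 × 21% = €23,100
  €5,000 × 25% = €1,250
  €274,000 × 36% = €98,640
  → €134,420
  Less energy credit €68,000 → €66,420

Minimum tax:
  Adjusted income: €516,000 + €155,000 + €61,000 = €732,000
  Exemption: €98,000 − 20% × (€732,000 − €713,000) = €98,000 − €3,800 = €94,200
  Base: €732,000 − €94,200 = €637,800
  €637,800 × 22% = €140,316

€140,316 > €66,420, so the minimum tax is the binding amount.

€140,316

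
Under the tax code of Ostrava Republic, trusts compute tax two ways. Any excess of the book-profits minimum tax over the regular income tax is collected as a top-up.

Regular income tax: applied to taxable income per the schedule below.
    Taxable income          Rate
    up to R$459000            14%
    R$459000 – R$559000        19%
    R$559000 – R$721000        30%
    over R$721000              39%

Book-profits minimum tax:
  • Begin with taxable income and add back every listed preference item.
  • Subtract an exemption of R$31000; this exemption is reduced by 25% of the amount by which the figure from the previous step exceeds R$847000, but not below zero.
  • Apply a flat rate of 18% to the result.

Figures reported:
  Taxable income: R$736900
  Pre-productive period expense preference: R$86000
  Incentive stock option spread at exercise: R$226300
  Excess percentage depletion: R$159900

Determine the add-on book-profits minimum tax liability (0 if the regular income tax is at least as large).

R$79577

Regular income tax:
  R$459000 × 14% = R$64260
  R$100000 × 19% = R$19000
  R$162000 × 30% = R$48600
  R$15900 × 39% = R$6201
  → R$138061

Book-profits minimum tax:
  Adjusted income: R$736900 + R$86000 + R$226300 + R$159900 = R$1209100
  Exemption: 25% × (R$1209100 − R$847000) = R$90525 ≥ R$31000, so the exemption is fully phased out
  Base: R$1209100 − R$0 = R$1209100
  R$1209100 × 18% = R$217638

Excess of book-profits minimum tax over regular income tax: R$217638 − R$138061 = R$79577.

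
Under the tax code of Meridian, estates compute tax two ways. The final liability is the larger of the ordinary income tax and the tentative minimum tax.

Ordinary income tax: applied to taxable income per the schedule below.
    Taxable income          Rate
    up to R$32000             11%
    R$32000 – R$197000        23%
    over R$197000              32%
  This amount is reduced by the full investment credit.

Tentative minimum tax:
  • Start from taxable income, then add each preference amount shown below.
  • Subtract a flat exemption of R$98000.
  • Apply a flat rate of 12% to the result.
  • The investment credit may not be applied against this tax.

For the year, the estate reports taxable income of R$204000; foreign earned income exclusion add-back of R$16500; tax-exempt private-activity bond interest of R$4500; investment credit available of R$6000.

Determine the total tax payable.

R$37710

Tentative minimum tax:
  Adjusted income: R$204000 + R$16500 + R$4500 = R$225000
  Less exemption R$98000 → base R$127000
  R$127000 × 12% = R$15240

Ordinary income tax:
  R$32000 × 11% = R$3520
  R$165000 × 23% = R$37950
  R$7000 × 32% = R$2240
  → R$43710
  Less investment credit R$6000 → R$37710

R$37710 > R$15240, so the ordinary income tax governs.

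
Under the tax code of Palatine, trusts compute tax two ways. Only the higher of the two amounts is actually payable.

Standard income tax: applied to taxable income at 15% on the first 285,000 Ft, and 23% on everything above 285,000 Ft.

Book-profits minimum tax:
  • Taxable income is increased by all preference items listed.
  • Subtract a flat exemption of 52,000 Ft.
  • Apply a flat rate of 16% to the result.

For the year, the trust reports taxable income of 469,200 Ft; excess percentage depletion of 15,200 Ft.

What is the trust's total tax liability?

Standard income tax:
  285,000 Ft × 15% = 42,750 Ft
  184,200 Ft × 23% = 42,366 Ft
  → 85,116 Ft

Book-profits minimum tax:
  Adjusted income: 469,200 Ft + 15,200 Ft = 484,400 Ft
  Less exemption 52,000 Ft → base 432,400 Ft
  432,400 Ft × 16% = 69,184 Ft

85,116 Ft > 69,184 Ft, so the standard income tax governs.

85,116 Ft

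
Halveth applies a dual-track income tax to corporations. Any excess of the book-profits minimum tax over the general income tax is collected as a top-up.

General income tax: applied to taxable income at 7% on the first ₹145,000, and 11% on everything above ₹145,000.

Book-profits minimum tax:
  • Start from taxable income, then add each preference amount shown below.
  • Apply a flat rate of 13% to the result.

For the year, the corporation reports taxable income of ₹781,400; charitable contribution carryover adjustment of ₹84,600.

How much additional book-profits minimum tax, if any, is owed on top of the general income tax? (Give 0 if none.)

₹32,426

General income tax:
  ₹145,000 × 7% = ₹10,150
  ₹636,400 × 11% = ₹70,004
  → ₹80,154

Book-profits minimum tax:
  Adjusted income: ₹781,400 + ₹84,600 = ₹866,000
  ₹866,000 × 13% = ₹112,580

Excess of book-profits minimum tax over general income tax: ₹112,580 − ₹80,154 = ₹32,426.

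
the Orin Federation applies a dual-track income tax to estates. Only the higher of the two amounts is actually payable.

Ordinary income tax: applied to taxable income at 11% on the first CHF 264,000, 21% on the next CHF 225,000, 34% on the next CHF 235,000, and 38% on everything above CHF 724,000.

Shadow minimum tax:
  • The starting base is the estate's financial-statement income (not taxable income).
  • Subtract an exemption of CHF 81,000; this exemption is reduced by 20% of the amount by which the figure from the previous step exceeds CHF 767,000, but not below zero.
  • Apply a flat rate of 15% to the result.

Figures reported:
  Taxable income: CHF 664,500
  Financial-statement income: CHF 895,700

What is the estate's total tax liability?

Ordinary income tax:
  CHF 264,000 × 11% = CHF 29,040
  CHF 225,000 × 21% = CHF 47,250
  CHF 175,500 × 34% = CHF 59,670
  → CHF 135,960

Shadow minimum tax:
  Base (financial-statement income): CHF 895,700
  Exemption: CHF 81,000 − 20% × (CHF 895,700 − CHF 767,000) = CHF 81,000 − CHF 25,740 = CHF 55,260
  Base: CHF 895,700 − CHF 55,260 = CHF 840,440
  CHF 840,440 × 15% = CHF 126,066

CHF 135,960 > CHF 126,066, so the ordinary income tax governs.

CHF 135,960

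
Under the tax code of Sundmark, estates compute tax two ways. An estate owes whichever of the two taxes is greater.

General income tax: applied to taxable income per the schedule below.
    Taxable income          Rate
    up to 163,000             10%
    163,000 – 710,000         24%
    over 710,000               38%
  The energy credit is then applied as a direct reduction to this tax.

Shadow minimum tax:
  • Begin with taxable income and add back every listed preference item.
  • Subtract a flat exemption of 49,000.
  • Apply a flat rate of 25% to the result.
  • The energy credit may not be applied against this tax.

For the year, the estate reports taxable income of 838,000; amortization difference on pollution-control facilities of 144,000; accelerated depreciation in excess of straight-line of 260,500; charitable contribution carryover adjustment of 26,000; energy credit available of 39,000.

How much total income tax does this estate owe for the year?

304,875

Shadow minimum tax:
  Adjusted income: 838,000 + 144,000 + 260,500 + 26,000 = 1,268,500
  Less exemption 49,000 → base 1,219,500
  1,219,500 × 25% = 304,875

General income tax:
  163,000 × 10% = 16,300
  547,000 × 24% = 131,280
  128,000 × 38% = 48,640
  → 196,220
  Less energy credit 39,000 → 157,220

304,875 > 157,220, so the shadow minimum tax is the binding amount.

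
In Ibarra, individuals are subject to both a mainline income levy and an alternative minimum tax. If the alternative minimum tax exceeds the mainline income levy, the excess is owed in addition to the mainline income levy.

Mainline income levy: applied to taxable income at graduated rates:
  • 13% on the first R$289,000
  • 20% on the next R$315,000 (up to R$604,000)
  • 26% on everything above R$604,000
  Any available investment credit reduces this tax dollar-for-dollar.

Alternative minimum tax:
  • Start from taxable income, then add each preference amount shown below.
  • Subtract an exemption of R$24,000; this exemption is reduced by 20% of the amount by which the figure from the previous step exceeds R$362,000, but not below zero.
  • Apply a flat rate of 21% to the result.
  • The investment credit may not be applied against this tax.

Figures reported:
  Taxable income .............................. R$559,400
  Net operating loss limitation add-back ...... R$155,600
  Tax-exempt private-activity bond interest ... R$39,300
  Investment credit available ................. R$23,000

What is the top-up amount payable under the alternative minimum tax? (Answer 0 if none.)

R$89,753

Mainline income levy:
  R$289,000 × 13% = R$37,570
  R$270,400 × 20% = R$54,080
  → R$91,650
  Less investment credit R$23,000 → R$68,650

Alternative minimum tax:
  Adjusted income: R$559,400 + R$155,600 + R$39,300 = R$754,300
  Exemption: 20% × (R$754,300 − R$362,000) = R$78,460 ≥ R$24,000, so the exemption is fully phased out
  Base: R$754,300 − R$0 = R$754,300
  R$754,300 × 21% = R$158,403

Excess of alternative minimum tax over mainline income levy: R$158,403 − R$68,650 = R$89,753.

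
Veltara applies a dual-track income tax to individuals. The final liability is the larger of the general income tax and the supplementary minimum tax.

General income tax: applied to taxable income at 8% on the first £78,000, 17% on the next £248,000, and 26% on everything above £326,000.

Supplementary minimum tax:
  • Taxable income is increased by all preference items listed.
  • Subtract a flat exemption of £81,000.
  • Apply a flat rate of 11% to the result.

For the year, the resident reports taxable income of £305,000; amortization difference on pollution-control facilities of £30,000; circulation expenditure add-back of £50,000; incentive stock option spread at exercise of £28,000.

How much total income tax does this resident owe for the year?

General income tax:
  £78,000 × 8% = £6,240
  £227,000 × 17% = £38,590
  → £44,830

Supplementary minimum tax:
  Adjusted income: £305,000 + £30,000 + £50,000 + £28,000 = £413,000
  Less exemption £81,000 → base £332,000
  £332,000 × 11% = £36,520

£44,830 > £36,520, so the general income tax governs.

£44,830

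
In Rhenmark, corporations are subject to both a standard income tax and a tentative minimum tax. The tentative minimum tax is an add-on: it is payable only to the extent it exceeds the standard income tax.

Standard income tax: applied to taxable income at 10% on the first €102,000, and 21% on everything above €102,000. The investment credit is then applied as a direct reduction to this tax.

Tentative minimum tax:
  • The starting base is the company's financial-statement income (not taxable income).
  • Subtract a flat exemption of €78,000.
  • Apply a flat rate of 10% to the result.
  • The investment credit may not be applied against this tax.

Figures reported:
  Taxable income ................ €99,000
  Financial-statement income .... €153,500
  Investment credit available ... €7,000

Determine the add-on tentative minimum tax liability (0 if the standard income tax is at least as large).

€4,650

Tentative minimum tax:
  Base (financial-statement income): €153,500
  Less exemption €78,000 → base €75,500
  €75,500 × 10% = €7,550

Standard income tax:
  €99,000 × 10% = €9,900
  Less investment credit €7,000 → €2,900

Excess of tentative minimum tax over standard income tax: €7,550 − €2,900 = €4,650.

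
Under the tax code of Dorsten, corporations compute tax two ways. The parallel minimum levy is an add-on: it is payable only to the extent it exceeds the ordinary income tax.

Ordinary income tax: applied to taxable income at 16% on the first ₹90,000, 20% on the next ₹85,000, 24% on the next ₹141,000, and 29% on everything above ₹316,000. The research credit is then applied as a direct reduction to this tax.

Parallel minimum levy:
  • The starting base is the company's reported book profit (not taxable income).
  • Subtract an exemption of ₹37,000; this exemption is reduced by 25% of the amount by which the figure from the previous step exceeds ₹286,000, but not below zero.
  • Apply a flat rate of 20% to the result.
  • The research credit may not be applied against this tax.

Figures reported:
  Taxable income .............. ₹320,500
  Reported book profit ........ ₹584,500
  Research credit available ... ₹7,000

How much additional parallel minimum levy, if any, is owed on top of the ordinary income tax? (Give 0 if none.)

₹57,355

Ordinary income tax:
  ₹90,000 × 16% = ₹14,400
  ₹85,000 × 20% = ₹17,000
  ₹141,000 × 24% = ₹33,840
  ₹4,500 × 29% = ₹1,305
  → ₹66,545
  Less research credit ₹7,000 → ₹59,545

Parallel minimum levy:
  Base (reported book profit): ₹584,500
  Exemption: 25% × (₹584,500 − ₹286,000) = ₹74,625 ≥ ₹37,000, so the exemption is fully phased out
  Base: ₹584,500 − ₹0 = ₹584,500
  ₹584,500 × 20% = ₹116,900

Excess of parallel minimum levy over ordinary income tax: ₹116,900 − ₹59,545 = ₹57,355.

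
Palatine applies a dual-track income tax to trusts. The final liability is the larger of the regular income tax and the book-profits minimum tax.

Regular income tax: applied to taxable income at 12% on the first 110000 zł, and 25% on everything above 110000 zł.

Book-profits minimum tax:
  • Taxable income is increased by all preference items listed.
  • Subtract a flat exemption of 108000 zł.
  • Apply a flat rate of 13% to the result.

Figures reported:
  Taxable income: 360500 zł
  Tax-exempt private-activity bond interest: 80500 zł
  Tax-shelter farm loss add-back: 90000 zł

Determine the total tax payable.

Regular income tax:
  110000 zł × 12% = 13200 zł
  250500 zł × 25% = 62625 zł
  → 75825 zł

Book-profits minimum tax:
  Adjusted income: 360500 zł + 80500 zł + 90000 zł = 531000 zł
  Less exemption 108000 zł → base 423000 zł
  423000 zł × 13% = 54990 zł

75825 zł > 54990 zł, so the regular income tax governs.

75825 zł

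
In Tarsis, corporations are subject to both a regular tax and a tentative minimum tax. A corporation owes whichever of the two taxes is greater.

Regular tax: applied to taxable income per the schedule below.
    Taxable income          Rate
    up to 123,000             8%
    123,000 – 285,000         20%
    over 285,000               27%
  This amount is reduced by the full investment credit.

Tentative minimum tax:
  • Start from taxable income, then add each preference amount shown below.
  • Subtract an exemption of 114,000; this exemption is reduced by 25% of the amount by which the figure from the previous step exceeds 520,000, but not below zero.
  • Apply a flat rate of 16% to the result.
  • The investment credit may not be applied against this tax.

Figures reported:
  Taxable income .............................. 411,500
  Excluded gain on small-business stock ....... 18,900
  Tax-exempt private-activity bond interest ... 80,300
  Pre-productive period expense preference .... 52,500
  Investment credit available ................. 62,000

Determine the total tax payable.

73,600

Tentative minimum tax:
  Adjusted income: 411,500 + 18,900 + 80,300 + 52,500 = 563,200
  Exemption: 114,000 − 25% × (563,200 − 520,000) = 114,000 − 10,800 = 103,200
  Base: 563,200 − 103,200 = 460,000
  460,000 × 16% = 73,600

Regular tax:
  123,000 × 8% = 9,840
  162,000 × 20% = 32,400
  126,500 × 27% = 34,155
  → 76,395
  Less investment credit 62,000 → 14,395

73,600 > 14,395, so the tentative minimum tax is the binding amount.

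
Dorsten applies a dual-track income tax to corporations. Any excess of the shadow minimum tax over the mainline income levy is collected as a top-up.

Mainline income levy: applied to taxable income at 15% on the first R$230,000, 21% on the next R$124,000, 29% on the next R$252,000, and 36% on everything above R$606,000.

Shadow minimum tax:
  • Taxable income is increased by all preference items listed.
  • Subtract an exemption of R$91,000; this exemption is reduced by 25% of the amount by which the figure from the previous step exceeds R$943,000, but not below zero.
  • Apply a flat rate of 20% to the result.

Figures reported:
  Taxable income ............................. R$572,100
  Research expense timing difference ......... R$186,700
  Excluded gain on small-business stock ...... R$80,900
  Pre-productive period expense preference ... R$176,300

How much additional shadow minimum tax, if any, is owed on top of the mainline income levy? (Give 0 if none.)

Mainline income levy:
  R$230,000 × 15% = R$34,500
  R$124,000 × 21% = R$26,040
  R$218,100 × 29% = R$63,249
  → R$123,789

Shadow minimum tax:
  Adjusted income: R$572,100 + R$186,700 + R$80,900 + R$176,300 = R$1,016,000
  Exemption: R$91,000 − 25% × (R$1,016,000 − R$943,000) = R$91,000 − R$18,250 = R$72,750
  Base: R$1,016,000 − R$72,750 = R$943,250
  R$943,250 × 20% = R$188,650

Excess of shadow minimum tax over mainline income levy: R$188,650 − R$123,789 = R$64,861.

R$64,861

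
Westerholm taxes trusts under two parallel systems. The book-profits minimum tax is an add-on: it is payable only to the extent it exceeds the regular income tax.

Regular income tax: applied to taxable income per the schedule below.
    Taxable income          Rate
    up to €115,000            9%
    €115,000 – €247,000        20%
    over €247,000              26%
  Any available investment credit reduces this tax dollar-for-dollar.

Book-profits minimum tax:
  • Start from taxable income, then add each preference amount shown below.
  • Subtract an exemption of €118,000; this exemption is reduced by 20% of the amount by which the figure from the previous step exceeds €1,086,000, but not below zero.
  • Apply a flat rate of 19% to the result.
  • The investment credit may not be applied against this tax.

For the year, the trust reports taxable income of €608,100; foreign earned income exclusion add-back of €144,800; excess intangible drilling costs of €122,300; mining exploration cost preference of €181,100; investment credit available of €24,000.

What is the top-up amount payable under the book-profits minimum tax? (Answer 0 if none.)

€71,641

Book-profits minimum tax:
  Adjusted income: €608,100 + €144,800 + €122,300 + €181,100 = €1,056,300
  Exemption: €1,056,300 ≤ €1,086,000, so full €118,000 applies
  Base: €1,056,300 − €118,000 = €938,300
  €938,300 × 19% = €178,277

Regular income tax:
  €115,000 × 9% = €10,350
  €132,000 × 20% = €26,400
  €361,100 × 26% = €93,886
  → €130,636
  Less investment credit €24,000 → €106,636

Excess of book-profits minimum tax over regular income tax: €178,277 − €106,636 = €71,641.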